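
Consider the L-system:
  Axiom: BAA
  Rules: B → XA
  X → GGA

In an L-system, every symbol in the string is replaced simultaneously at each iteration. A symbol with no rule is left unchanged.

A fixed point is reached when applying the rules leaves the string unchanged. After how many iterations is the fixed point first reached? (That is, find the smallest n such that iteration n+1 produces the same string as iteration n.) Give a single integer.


Answer: 2

Derivation:
Step 0: BAA
Step 1: XAAA
Step 2: GGAAAA
Step 3: GGAAAA  (unchanged — fixed point at step 2)


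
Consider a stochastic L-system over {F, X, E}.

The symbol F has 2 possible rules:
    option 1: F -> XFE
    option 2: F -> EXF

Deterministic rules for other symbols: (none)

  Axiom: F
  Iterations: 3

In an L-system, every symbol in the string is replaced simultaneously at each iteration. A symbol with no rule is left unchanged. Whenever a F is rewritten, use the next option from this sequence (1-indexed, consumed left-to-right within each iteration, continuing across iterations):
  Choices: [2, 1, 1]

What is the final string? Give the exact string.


Answer: EXXXFEE

Derivation:
Step 0: F
Step 1: EXF  (used choices [2])
Step 2: EXXFE  (used choices [1])
Step 3: EXXXFEE  (used choices [1])


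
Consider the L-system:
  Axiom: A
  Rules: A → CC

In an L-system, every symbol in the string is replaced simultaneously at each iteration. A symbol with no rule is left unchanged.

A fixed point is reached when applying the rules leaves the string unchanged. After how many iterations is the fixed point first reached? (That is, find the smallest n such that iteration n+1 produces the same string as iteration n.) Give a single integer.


Answer: 1

Derivation:
Step 0: A
Step 1: CC
Step 2: CC  (unchanged — fixed point at step 1)


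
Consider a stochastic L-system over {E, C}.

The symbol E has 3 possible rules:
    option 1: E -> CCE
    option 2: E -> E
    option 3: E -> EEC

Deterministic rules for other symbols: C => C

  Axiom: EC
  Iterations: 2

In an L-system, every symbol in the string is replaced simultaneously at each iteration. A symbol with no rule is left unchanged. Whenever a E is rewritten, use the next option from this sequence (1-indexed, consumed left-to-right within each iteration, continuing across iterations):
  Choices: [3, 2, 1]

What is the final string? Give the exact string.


Answer: ECCECC

Derivation:
Step 0: EC
Step 1: EECC  (used choices [3])
Step 2: ECCECC  (used choices [2, 1])


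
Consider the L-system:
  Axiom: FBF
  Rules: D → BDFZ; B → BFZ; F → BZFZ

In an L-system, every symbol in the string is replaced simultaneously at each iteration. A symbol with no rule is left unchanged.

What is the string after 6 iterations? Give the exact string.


Step 0: FBF
Step 1: BZFZBFZBZFZ
Step 2: BFZZBZFZZBFZBZFZZBFZZBZFZZ
Step 3: BFZBZFZZZBFZZBZFZZZBFZBZFZZBFZZBZFZZZBFZBZFZZZBFZZBZFZZZ
Step 4: BFZBZFZZBFZZBZFZZZZBFZBZFZZZBFZZBZFZZZZBFZBZFZZBFZZBZFZZZBFZBZFZZZBFZZBZFZZZZBFZBZFZZBFZZBZFZZZZBFZBZFZZZBFZZBZFZZZZ
Step 5: BFZBZFZZBFZZBZFZZZBFZBZFZZZBFZZBZFZZZZZBFZBZFZZBFZZBZFZZZZBFZBZFZZZBFZZBZFZZZZZBFZBZFZZBFZZBZFZZZBFZBZFZZZBFZZBZFZZZZBFZBZFZZBFZZBZFZZZZBFZBZFZZZBFZZBZFZZZZZBFZBZFZZBFZZBZFZZZBFZBZFZZZBFZZBZFZZZZZBFZBZFZZBFZZBZFZZZZBFZBZFZZZBFZZBZFZZZZZ
Step 6: BFZBZFZZBFZZBZFZZZBFZBZFZZZBFZZBZFZZZZBFZBZFZZBFZZBZFZZZZBFZBZFZZZBFZZBZFZZZZZZBFZBZFZZBFZZBZFZZZBFZBZFZZZBFZZBZFZZZZZBFZBZFZZBFZZBZFZZZZBFZBZFZZZBFZZBZFZZZZZZBFZBZFZZBFZZBZFZZZBFZBZFZZZBFZZBZFZZZZBFZBZFZZBFZZBZFZZZZBFZBZFZZZBFZZBZFZZZZZBFZBZFZZBFZZBZFZZZBFZBZFZZZBFZZBZFZZZZZBFZBZFZZBFZZBZFZZZZBFZBZFZZZBFZZBZFZZZZZZBFZBZFZZBFZZBZFZZZBFZBZFZZZBFZZBZFZZZZBFZBZFZZBFZZBZFZZZZBFZBZFZZZBFZZBZFZZZZZZBFZBZFZZBFZZBZFZZZBFZBZFZZZBFZZBZFZZZZZBFZBZFZZBFZZBZFZZZZBFZBZFZZZBFZZBZFZZZZZZ

Answer: BFZBZFZZBFZZBZFZZZBFZBZFZZZBFZZBZFZZZZBFZBZFZZBFZZBZFZZZZBFZBZFZZZBFZZBZFZZZZZZBFZBZFZZBFZZBZFZZZBFZBZFZZZBFZZBZFZZZZZBFZBZFZZBFZZBZFZZZZBFZBZFZZZBFZZBZFZZZZZZBFZBZFZZBFZZBZFZZZBFZBZFZZZBFZZBZFZZZZBFZBZFZZBFZZBZFZZZZBFZBZFZZZBFZZBZFZZZZZBFZBZFZZBFZZBZFZZZBFZBZFZZZBFZZBZFZZZZZBFZBZFZZBFZZBZFZZZZBFZBZFZZZBFZZBZFZZZZZZBFZBZFZZBFZZBZFZZZBFZBZFZZZBFZZBZFZZZZBFZBZFZZBFZZBZFZZZZBFZBZFZZZBFZZBZFZZZZZZBFZBZFZZBFZZBZFZZZBFZBZFZZZBFZZBZFZZZZZBFZBZFZZBFZZBZFZZZZBFZBZFZZZBFZZBZFZZZZZZ


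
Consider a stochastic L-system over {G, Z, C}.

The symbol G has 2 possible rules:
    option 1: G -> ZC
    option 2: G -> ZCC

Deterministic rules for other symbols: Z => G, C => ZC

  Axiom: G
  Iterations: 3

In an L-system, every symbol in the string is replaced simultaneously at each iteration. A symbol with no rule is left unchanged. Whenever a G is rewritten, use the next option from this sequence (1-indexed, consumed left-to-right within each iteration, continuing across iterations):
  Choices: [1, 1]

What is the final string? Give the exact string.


Answer: ZCGZC

Derivation:
Step 0: G
Step 1: ZC  (used choices [1])
Step 2: GZC  (used choices [])
Step 3: ZCGZC  (used choices [1])


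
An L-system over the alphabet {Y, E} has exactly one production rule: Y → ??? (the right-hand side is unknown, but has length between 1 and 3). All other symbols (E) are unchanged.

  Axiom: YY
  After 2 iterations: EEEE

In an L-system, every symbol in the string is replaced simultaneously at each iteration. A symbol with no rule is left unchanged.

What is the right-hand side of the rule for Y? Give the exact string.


Trying Y → EE:
  Step 0: YY
  Step 1: EEEE
  Step 2: EEEE
Matches the given result.

Answer: EE


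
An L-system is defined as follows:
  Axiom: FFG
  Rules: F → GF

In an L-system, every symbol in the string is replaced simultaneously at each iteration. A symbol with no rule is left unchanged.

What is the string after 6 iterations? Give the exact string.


Answer: GGGGGGFGGGGGGFG

Derivation:
Step 0: FFG
Step 1: GFGFG
Step 2: GGFGGFG
Step 3: GGGFGGGFG
Step 4: GGGGFGGGGFG
Step 5: GGGGGFGGGGGFG
Step 6: GGGGGGFGGGGGGFG


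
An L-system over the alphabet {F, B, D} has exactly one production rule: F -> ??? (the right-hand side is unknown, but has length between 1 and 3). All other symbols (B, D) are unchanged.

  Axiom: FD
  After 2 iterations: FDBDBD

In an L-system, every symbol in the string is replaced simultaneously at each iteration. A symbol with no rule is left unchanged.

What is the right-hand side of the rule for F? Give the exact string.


Trying F -> FDB:
  Step 0: FD
  Step 1: FDBD
  Step 2: FDBDBD
Matches the given result.

Answer: FDB


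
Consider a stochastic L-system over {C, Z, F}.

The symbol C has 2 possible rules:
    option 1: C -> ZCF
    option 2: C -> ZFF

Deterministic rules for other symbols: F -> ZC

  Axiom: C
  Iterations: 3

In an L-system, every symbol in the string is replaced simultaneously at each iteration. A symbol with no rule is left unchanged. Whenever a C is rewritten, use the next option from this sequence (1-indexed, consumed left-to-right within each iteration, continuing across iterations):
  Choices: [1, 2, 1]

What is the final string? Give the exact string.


Step 0: C
Step 1: ZCF  (used choices [1])
Step 2: ZZFFZC  (used choices [2])
Step 3: ZZZCZCZZCF  (used choices [1])

Answer: ZZZCZCZZCF


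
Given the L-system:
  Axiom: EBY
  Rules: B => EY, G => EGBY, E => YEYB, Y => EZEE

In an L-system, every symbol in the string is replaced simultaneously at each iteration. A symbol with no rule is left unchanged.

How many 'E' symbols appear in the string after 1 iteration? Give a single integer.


Answer: 5

Derivation:
Step 0: EBY  (1 'E')
Step 1: YEYBEYEZEE  (5 'E')


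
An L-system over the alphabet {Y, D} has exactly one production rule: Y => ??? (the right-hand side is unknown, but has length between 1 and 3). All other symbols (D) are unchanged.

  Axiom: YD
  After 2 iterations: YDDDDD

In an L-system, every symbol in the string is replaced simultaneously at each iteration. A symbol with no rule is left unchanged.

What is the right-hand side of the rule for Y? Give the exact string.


Trying Y => YDD:
  Step 0: YD
  Step 1: YDDD
  Step 2: YDDDDD
Matches the given result.

Answer: YDD


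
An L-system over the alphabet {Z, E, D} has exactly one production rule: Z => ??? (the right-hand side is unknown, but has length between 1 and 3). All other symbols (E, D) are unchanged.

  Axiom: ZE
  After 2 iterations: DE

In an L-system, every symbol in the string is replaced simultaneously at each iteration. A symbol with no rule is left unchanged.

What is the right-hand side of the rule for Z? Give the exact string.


Trying Z => D:
  Step 0: ZE
  Step 1: DE
  Step 2: DE
Matches the given result.

Answer: D


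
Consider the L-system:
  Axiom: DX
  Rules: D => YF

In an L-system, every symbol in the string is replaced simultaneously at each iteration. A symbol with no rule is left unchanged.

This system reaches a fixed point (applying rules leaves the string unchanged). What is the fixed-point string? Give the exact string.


Answer: YFX

Derivation:
Step 0: DX
Step 1: YFX
Step 2: YFX  (unchanged — fixed point at step 1)


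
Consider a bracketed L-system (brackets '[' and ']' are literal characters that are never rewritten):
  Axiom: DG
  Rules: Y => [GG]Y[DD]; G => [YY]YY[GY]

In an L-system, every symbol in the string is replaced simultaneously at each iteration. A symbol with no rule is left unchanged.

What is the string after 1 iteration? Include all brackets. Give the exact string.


Step 0: DG
Step 1: D[YY]YY[GY]

Answer: D[YY]YY[GY]


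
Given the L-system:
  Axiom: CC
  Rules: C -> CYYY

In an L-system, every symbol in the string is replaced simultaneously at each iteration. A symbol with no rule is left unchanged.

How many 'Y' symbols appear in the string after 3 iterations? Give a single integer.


Answer: 18

Derivation:
Step 0: CC  (0 'Y')
Step 1: CYYYCYYY  (6 'Y')
Step 2: CYYYYYYCYYYYYY  (12 'Y')
Step 3: CYYYYYYYYYCYYYYYYYYY  (18 'Y')


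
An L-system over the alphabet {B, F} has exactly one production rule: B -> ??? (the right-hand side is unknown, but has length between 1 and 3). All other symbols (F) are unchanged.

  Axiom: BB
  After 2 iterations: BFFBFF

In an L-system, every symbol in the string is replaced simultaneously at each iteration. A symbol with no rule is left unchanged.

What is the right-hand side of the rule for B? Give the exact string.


Trying B -> BF:
  Step 0: BB
  Step 1: BFBF
  Step 2: BFFBFF
Matches the given result.

Answer: BF


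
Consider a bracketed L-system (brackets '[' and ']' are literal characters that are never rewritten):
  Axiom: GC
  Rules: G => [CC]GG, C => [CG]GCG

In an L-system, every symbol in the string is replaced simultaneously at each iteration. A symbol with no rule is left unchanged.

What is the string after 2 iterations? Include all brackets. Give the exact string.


Step 0: GC
Step 1: [CC]GG[CG]GCG
Step 2: [[CG]GCG[CG]GCG][CC]GG[CC]GG[[CG]GCG[CC]GG][CC]GG[CG]GCG[CC]GG

Answer: [[CG]GCG[CG]GCG][CC]GG[CC]GG[[CG]GCG[CC]GG][CC]GG[CG]GCG[CC]GG


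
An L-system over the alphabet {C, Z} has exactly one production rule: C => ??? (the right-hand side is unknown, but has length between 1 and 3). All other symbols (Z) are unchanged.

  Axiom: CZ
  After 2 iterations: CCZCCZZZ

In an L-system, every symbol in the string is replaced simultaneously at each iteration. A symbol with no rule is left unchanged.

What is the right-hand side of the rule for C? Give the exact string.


Answer: CCZ

Derivation:
Trying C => CCZ:
  Step 0: CZ
  Step 1: CCZZ
  Step 2: CCZCCZZZ
Matches the given result.


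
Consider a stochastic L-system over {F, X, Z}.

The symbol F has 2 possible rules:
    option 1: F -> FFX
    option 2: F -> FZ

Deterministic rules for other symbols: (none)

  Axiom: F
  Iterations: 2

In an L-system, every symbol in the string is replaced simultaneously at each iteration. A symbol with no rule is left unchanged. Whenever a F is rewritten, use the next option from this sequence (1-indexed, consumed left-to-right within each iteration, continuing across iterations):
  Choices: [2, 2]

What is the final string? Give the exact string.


Answer: FZZ

Derivation:
Step 0: F
Step 1: FZ  (used choices [2])
Step 2: FZZ  (used choices [2])


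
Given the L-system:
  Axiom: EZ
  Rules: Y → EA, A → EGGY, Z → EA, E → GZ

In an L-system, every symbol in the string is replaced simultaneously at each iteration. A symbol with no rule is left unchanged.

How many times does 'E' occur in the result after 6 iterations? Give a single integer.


Answer: 13

Derivation:
Step 0: EZ  (1 'E')
Step 1: GZEA  (1 'E')
Step 2: GEAGZEGGY  (2 'E')
Step 3: GGZEGGYGEAGZGGEA  (3 'E')
Step 4: GGEAGZGGEAGGZEGGYGEAGGGZEGGY  (5 'E')
Step 5: GGGZEGGYGEAGGGZEGGYGGEAGZGGEAGGZEGGYGGGEAGZGGEA  (8 'E')
Step 6: GGGEAGZGGEAGGZEGGYGGGEAGZGGEAGGGZEGGYGEAGGGZEGGYGGEAGZGGEAGGGGZEGGYGEAGGGZEGGY  (13 'E')


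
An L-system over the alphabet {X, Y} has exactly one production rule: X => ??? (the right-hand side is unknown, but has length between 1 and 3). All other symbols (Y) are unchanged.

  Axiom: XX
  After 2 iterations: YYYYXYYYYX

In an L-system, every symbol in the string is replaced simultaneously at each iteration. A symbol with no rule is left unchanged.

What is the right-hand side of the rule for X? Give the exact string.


Answer: YYX

Derivation:
Trying X => YYX:
  Step 0: XX
  Step 1: YYXYYX
  Step 2: YYYYXYYYYX
Matches the given result.


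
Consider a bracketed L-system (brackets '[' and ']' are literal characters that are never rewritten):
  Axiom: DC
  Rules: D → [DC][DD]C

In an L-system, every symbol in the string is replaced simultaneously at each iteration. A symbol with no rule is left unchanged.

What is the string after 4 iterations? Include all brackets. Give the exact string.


Step 0: DC
Step 1: [DC][DD]CC
Step 2: [[DC][DD]CC][[DC][DD]C[DC][DD]C]CC
Step 3: [[[DC][DD]CC][[DC][DD]C[DC][DD]C]CC][[[DC][DD]CC][[DC][DD]C[DC][DD]C]C[[DC][DD]CC][[DC][DD]C[DC][DD]C]C]CC
Step 4: [[[[DC][DD]CC][[DC][DD]C[DC][DD]C]CC][[[DC][DD]CC][[DC][DD]C[DC][DD]C]C[[DC][DD]CC][[DC][DD]C[DC][DD]C]C]CC][[[[DC][DD]CC][[DC][DD]C[DC][DD]C]CC][[[DC][DD]CC][[DC][DD]C[DC][DD]C]C[[DC][DD]CC][[DC][DD]C[DC][DD]C]C]C[[[DC][DD]CC][[DC][DD]C[DC][DD]C]CC][[[DC][DD]CC][[DC][DD]C[DC][DD]C]C[[DC][DD]CC][[DC][DD]C[DC][DD]C]C]C]CC

Answer: [[[[DC][DD]CC][[DC][DD]C[DC][DD]C]CC][[[DC][DD]CC][[DC][DD]C[DC][DD]C]C[[DC][DD]CC][[DC][DD]C[DC][DD]C]C]CC][[[[DC][DD]CC][[DC][DD]C[DC][DD]C]CC][[[DC][DD]CC][[DC][DD]C[DC][DD]C]C[[DC][DD]CC][[DC][DD]C[DC][DD]C]C]C[[[DC][DD]CC][[DC][DD]C[DC][DD]C]CC][[[DC][DD]CC][[DC][DD]C[DC][DD]C]C[[DC][DD]CC][[DC][DD]C[DC][DD]C]C]C]CC


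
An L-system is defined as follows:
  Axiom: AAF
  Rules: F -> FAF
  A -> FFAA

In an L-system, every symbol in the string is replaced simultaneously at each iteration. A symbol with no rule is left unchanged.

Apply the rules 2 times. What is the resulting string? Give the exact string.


Step 0: AAF
Step 1: FFAAFFAAFAF
Step 2: FAFFAFFFAAFFAAFAFFAFFFAAFFAAFAFFFAAFAF

Answer: FAFFAFFFAAFFAAFAFFAFFFAAFFAAFAFFFAAFAF


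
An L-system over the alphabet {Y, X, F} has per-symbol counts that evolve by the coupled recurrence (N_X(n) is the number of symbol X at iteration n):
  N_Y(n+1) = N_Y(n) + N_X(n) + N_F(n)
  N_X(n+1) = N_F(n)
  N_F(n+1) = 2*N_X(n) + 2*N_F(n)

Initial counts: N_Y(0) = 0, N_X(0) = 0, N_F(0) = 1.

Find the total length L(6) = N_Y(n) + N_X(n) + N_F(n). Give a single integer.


Step 0: N_Y=0, N_X=0, N_F=1, L=1
Step 1: N_Y=1, N_X=1, N_F=2, L=4
Step 2: N_Y=4, N_X=2, N_F=6, L=12
Step 3: N_Y=12, N_X=6, N_F=16, L=34
Step 4: N_Y=34, N_X=16, N_F=44, L=94
Step 5: N_Y=94, N_X=44, N_F=120, L=258
Step 6: N_Y=258, N_X=120, N_F=328, L=706

Answer: 706


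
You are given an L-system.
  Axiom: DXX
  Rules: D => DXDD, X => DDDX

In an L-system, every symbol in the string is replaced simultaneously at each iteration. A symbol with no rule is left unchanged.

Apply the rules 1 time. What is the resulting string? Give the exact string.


Answer: DXDDDDDXDDDX

Derivation:
Step 0: DXX
Step 1: DXDDDDDXDDDX


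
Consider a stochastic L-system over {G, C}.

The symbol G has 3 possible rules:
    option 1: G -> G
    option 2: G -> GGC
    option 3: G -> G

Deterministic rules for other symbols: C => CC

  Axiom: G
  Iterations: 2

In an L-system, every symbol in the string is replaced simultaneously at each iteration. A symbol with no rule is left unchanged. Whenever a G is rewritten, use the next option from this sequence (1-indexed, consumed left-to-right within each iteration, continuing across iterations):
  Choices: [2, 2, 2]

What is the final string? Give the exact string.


Answer: GGCGGCCC

Derivation:
Step 0: G
Step 1: GGC  (used choices [2])
Step 2: GGCGGCCC  (used choices [2, 2])


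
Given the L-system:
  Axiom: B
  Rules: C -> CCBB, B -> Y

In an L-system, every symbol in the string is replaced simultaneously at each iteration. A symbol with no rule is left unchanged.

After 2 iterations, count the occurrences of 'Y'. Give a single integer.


Step 0: B  (0 'Y')
Step 1: Y  (1 'Y')
Step 2: Y  (1 'Y')

Answer: 1


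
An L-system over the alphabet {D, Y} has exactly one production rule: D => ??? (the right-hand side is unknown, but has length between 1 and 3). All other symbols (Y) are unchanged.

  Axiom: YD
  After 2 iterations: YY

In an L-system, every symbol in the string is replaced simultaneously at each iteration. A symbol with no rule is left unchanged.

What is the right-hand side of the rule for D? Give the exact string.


Answer: Y

Derivation:
Trying D => Y:
  Step 0: YD
  Step 1: YY
  Step 2: YY
Matches the given result.


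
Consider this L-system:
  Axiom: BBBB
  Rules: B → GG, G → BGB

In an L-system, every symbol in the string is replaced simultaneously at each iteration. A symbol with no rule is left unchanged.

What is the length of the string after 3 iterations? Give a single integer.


Step 0: length = 4
Step 1: length = 8
Step 2: length = 24
Step 3: length = 56

Answer: 56


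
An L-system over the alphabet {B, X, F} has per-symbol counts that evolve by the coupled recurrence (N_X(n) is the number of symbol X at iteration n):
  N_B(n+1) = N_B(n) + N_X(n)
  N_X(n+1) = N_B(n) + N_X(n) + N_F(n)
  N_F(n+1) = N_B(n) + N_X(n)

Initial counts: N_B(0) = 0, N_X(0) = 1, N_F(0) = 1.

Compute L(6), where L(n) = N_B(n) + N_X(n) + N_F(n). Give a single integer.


Answer: 338

Derivation:
Step 0: N_B=0, N_X=1, N_F=1, L=2
Step 1: N_B=1, N_X=2, N_F=1, L=4
Step 2: N_B=3, N_X=4, N_F=3, L=10
Step 3: N_B=7, N_X=10, N_F=7, L=24
Step 4: N_B=17, N_X=24, N_F=17, L=58
Step 5: N_B=41, N_X=58, N_F=41, L=140
Step 6: N_B=99, N_X=140, N_F=99, L=338


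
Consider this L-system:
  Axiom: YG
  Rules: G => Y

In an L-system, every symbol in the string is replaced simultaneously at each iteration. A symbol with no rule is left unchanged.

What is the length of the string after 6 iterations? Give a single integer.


Answer: 2

Derivation:
Step 0: length = 2
Step 1: length = 2
Step 2: length = 2
Step 3: length = 2
Step 4: length = 2
Step 5: length = 2
Step 6: length = 2


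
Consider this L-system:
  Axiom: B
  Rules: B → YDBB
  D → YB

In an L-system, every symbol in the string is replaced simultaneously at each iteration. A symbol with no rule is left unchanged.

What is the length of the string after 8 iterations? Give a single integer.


Answer: 2377

Derivation:
Step 0: length = 1
Step 1: length = 4
Step 2: length = 11
Step 3: length = 28
Step 4: length = 69
Step 5: length = 168
Step 6: length = 407
Step 7: length = 984
Step 8: length = 2377


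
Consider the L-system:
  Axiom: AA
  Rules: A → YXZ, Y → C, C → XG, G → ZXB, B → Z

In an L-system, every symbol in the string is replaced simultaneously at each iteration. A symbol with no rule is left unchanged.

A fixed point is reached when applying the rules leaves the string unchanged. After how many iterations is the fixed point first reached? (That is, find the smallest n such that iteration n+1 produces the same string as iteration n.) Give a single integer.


Answer: 5

Derivation:
Step 0: AA
Step 1: YXZYXZ
Step 2: CXZCXZ
Step 3: XGXZXGXZ
Step 4: XZXBXZXZXBXZ
Step 5: XZXZXZXZXZXZ
Step 6: XZXZXZXZXZXZ  (unchanged — fixed point at step 5)


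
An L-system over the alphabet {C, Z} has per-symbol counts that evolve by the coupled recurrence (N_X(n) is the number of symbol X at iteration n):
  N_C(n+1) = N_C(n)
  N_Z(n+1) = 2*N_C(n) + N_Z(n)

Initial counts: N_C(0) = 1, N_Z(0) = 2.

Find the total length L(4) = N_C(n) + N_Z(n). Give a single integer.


Answer: 11

Derivation:
Step 0: N_C=1, N_Z=2, L=3
Step 1: N_C=1, N_Z=4, L=5
Step 2: N_C=1, N_Z=6, L=7
Step 3: N_C=1, N_Z=8, L=9
Step 4: N_C=1, N_Z=10, L=11


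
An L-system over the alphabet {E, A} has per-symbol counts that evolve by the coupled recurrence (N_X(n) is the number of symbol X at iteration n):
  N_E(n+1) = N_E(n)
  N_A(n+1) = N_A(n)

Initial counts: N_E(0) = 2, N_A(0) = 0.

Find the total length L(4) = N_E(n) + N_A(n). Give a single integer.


Answer: 2

Derivation:
Step 0: N_E=2, N_A=0, L=2
Step 1: N_E=2, N_A=0, L=2
Step 2: N_E=2, N_A=0, L=2
Step 3: N_E=2, N_A=0, L=2
Step 4: N_E=2, N_A=0, L=2


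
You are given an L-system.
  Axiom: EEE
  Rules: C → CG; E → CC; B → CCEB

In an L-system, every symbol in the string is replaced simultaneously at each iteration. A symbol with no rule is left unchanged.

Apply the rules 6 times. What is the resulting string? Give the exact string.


Step 0: EEE
Step 1: CCCCCC
Step 2: CGCGCGCGCGCG
Step 3: CGGCGGCGGCGGCGGCGG
Step 4: CGGGCGGGCGGGCGGGCGGGCGGG
Step 5: CGGGGCGGGGCGGGGCGGGGCGGGGCGGGG
Step 6: CGGGGGCGGGGGCGGGGGCGGGGGCGGGGGCGGGGG

Answer: CGGGGGCGGGGGCGGGGGCGGGGGCGGGGGCGGGGG


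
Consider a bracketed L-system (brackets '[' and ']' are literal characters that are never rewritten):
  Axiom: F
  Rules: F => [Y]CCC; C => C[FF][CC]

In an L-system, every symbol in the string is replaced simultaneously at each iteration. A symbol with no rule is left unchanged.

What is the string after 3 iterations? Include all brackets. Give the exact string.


Step 0: F
Step 1: [Y]CCC
Step 2: [Y]C[FF][CC]C[FF][CC]C[FF][CC]
Step 3: [Y]C[FF][CC][[Y]CCC[Y]CCC][C[FF][CC]C[FF][CC]]C[FF][CC][[Y]CCC[Y]CCC][C[FF][CC]C[FF][CC]]C[FF][CC][[Y]CCC[Y]CCC][C[FF][CC]C[FF][CC]]

Answer: [Y]C[FF][CC][[Y]CCC[Y]CCC][C[FF][CC]C[FF][CC]]C[FF][CC][[Y]CCC[Y]CCC][C[FF][CC]C[FF][CC]]C[FF][CC][[Y]CCC[Y]CCC][C[FF][CC]C[FF][CC]]


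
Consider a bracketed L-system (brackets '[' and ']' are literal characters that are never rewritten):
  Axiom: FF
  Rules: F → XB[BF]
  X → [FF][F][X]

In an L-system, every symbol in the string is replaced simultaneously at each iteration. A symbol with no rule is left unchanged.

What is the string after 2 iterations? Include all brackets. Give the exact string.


Answer: [FF][F][X]B[BXB[BF]][FF][F][X]B[BXB[BF]]

Derivation:
Step 0: FF
Step 1: XB[BF]XB[BF]
Step 2: [FF][F][X]B[BXB[BF]][FF][F][X]B[BXB[BF]]


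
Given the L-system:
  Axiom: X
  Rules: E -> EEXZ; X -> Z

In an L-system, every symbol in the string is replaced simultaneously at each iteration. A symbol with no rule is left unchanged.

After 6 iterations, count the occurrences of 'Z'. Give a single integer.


Answer: 1

Derivation:
Step 0: X  (0 'Z')
Step 1: Z  (1 'Z')
Step 2: Z  (1 'Z')
Step 3: Z  (1 'Z')
Step 4: Z  (1 'Z')
Step 5: Z  (1 'Z')
Step 6: Z  (1 'Z')


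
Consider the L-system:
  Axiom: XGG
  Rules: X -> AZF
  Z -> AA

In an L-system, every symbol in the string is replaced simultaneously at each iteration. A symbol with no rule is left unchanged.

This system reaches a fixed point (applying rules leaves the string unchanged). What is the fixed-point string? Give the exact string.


Step 0: XGG
Step 1: AZFGG
Step 2: AAAFGG
Step 3: AAAFGG  (unchanged — fixed point at step 2)

Answer: AAAFGG


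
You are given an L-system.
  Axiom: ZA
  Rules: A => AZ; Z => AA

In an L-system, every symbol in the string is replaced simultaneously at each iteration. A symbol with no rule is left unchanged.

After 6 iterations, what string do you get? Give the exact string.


Answer: AZAAAZAZAZAAAZAAAZAAAZAZAZAAAZAZAZAAAZAZAZAAAZAAAZAAAZAZAZAAAZAZAZAAAZAZAZAAAZAAAZAAAZAZAZAAAZAZAZAAAZAZAZAAAZAAAZAAAZAZAZAAAZAA

Derivation:
Step 0: ZA
Step 1: AAAZ
Step 2: AZAZAZAA
Step 3: AZAAAZAAAZAAAZAZ
Step 4: AZAAAZAZAZAAAZAZAZAAAZAZAZAAAZAA
Step 5: AZAAAZAZAZAAAZAAAZAAAZAZAZAAAZAAAZAAAZAZAZAAAZAAAZAAAZAZAZAAAZAZ
Step 6: AZAAAZAZAZAAAZAAAZAAAZAZAZAAAZAZAZAAAZAZAZAAAZAAAZAAAZAZAZAAAZAZAZAAAZAZAZAAAZAAAZAAAZAZAZAAAZAZAZAAAZAZAZAAAZAAAZAAAZAZAZAAAZAA


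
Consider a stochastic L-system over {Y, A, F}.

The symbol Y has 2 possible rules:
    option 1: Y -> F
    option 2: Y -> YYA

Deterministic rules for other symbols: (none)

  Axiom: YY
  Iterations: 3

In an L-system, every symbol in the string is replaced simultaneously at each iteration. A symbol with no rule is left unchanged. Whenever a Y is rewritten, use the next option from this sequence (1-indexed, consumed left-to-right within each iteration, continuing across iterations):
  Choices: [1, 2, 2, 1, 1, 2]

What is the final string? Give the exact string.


Step 0: YY
Step 1: FYYA  (used choices [1, 2])
Step 2: FYYAFA  (used choices [2, 1])
Step 3: FFYYAAFA  (used choices [1, 2])

Answer: FFYYAAFA


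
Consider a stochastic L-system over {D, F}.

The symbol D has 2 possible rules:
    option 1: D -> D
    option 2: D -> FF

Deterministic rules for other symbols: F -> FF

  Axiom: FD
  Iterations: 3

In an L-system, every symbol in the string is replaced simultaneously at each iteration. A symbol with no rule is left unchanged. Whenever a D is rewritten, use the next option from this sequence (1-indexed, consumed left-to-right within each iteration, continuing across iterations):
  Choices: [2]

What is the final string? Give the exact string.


Step 0: FD
Step 1: FFFF  (used choices [2])
Step 2: FFFFFFFF  (used choices [])
Step 3: FFFFFFFFFFFFFFFF  (used choices [])

Answer: FFFFFFFFFFFFFFFF


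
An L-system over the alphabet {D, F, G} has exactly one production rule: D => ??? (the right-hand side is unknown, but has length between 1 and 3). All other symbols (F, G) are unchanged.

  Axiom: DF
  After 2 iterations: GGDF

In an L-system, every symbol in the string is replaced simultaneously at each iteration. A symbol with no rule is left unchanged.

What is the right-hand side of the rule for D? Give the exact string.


Answer: GD

Derivation:
Trying D => GD:
  Step 0: DF
  Step 1: GDF
  Step 2: GGDF
Matches the given result.


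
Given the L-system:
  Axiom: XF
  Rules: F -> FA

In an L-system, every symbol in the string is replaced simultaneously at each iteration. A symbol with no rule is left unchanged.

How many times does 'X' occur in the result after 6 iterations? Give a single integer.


Step 0: XF  (1 'X')
Step 1: XFA  (1 'X')
Step 2: XFAA  (1 'X')
Step 3: XFAAA  (1 'X')
Step 4: XFAAAA  (1 'X')
Step 5: XFAAAAA  (1 'X')
Step 6: XFAAAAAA  (1 'X')

Answer: 1


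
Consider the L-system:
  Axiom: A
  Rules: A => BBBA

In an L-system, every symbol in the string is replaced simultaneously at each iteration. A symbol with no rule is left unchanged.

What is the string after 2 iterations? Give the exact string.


Answer: BBBBBBA

Derivation:
Step 0: A
Step 1: BBBA
Step 2: BBBBBBA


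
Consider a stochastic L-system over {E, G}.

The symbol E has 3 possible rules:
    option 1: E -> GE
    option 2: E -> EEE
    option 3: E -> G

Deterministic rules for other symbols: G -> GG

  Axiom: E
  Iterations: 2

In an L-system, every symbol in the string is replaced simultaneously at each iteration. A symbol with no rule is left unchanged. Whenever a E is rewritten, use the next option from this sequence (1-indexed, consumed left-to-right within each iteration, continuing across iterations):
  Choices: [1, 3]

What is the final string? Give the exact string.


Answer: GGG

Derivation:
Step 0: E
Step 1: GE  (used choices [1])
Step 2: GGG  (used choices [3])


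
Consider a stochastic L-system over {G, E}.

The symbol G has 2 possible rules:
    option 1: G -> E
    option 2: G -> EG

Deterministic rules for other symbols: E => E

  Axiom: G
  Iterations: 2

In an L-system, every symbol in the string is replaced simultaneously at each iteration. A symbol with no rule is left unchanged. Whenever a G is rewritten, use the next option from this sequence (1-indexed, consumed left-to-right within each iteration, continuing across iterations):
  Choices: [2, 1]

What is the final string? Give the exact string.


Step 0: G
Step 1: EG  (used choices [2])
Step 2: EE  (used choices [1])

Answer: EE


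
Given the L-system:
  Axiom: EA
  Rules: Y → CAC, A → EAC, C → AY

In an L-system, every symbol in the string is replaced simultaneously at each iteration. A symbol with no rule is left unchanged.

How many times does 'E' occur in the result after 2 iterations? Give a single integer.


Step 0: EA  (1 'E')
Step 1: EEAC  (2 'E')
Step 2: EEEACAY  (3 'E')

Answer: 3


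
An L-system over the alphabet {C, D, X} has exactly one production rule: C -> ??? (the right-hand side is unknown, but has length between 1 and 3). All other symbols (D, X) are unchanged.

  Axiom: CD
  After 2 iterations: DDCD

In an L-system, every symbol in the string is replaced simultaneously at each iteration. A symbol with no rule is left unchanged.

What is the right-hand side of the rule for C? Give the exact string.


Answer: DC

Derivation:
Trying C -> DC:
  Step 0: CD
  Step 1: DCD
  Step 2: DDCD
Matches the given result.


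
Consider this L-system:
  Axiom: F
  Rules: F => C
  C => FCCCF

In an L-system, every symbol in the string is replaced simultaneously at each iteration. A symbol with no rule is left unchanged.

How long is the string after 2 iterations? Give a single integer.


Answer: 5

Derivation:
Step 0: length = 1
Step 1: length = 1
Step 2: length = 5


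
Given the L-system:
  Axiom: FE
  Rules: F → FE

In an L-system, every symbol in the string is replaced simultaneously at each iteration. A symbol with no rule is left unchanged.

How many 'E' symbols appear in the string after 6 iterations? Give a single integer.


Answer: 7

Derivation:
Step 0: FE  (1 'E')
Step 1: FEE  (2 'E')
Step 2: FEEE  (3 'E')
Step 3: FEEEE  (4 'E')
Step 4: FEEEEE  (5 'E')
Step 5: FEEEEEE  (6 'E')
Step 6: FEEEEEEE  (7 'E')


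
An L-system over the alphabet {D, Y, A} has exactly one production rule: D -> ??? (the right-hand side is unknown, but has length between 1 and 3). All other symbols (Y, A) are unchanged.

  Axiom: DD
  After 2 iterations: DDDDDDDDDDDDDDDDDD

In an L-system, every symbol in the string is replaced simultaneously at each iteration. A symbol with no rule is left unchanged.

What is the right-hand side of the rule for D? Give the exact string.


Answer: DDD

Derivation:
Trying D -> DDD:
  Step 0: DD
  Step 1: DDDDDD
  Step 2: DDDDDDDDDDDDDDDDDD
Matches the given result.


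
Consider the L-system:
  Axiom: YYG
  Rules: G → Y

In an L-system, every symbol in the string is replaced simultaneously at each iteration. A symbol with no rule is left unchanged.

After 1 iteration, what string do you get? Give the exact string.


Answer: YYY

Derivation:
Step 0: YYG
Step 1: YYY


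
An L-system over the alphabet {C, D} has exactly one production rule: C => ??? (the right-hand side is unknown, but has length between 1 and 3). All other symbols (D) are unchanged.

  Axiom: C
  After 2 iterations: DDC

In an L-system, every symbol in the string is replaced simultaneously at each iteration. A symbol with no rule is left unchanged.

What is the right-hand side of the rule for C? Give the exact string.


Answer: DC

Derivation:
Trying C => DC:
  Step 0: C
  Step 1: DC
  Step 2: DDC
Matches the given result.


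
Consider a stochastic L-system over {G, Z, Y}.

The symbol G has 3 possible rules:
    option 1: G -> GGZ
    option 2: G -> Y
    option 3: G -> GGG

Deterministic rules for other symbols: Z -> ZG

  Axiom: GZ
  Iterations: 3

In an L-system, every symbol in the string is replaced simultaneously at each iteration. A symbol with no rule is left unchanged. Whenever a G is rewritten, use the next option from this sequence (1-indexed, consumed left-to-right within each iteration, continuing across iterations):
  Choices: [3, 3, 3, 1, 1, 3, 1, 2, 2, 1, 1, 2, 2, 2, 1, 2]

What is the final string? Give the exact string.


Answer: GGGGGZYYGGZGGZYYZGZGYGGZYZG

Derivation:
Step 0: GZ
Step 1: GGGZG  (used choices [3])
Step 2: GGGGGGGGZZGGGZ  (used choices [3, 3, 1, 1])
Step 3: GGGGGZYYGGZGGZYYZGZGYGGZYZG  (used choices [3, 1, 2, 2, 1, 1, 2, 2, 2, 1, 2])


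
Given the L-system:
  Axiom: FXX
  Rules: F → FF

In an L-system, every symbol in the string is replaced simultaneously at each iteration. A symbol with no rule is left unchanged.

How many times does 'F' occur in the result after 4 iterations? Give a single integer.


Answer: 16

Derivation:
Step 0: FXX  (1 'F')
Step 1: FFXX  (2 'F')
Step 2: FFFFXX  (4 'F')
Step 3: FFFFFFFFXX  (8 'F')
Step 4: FFFFFFFFFFFFFFFFXX  (16 'F')


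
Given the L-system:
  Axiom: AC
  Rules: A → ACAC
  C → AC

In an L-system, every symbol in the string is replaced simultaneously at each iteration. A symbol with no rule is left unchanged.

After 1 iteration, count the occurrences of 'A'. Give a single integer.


Answer: 3

Derivation:
Step 0: AC  (1 'A')
Step 1: ACACAC  (3 'A')


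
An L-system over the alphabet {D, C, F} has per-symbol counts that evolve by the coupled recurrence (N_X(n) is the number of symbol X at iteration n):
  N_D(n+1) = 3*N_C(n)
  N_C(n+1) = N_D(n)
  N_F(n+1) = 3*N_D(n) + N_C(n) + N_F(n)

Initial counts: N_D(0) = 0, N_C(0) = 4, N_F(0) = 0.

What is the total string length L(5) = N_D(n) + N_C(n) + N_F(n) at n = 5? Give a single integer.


Answer: 304

Derivation:
Step 0: N_D=0, N_C=4, N_F=0, L=4
Step 1: N_D=12, N_C=0, N_F=4, L=16
Step 2: N_D=0, N_C=12, N_F=40, L=52
Step 3: N_D=36, N_C=0, N_F=52, L=88
Step 4: N_D=0, N_C=36, N_F=160, L=196
Step 5: N_D=108, N_C=0, N_F=196, L=304


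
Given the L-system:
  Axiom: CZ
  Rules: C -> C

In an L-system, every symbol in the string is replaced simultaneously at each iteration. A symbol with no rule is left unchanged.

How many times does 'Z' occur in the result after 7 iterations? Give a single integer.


Answer: 1

Derivation:
Step 0: CZ  (1 'Z')
Step 1: CZ  (1 'Z')
Step 2: CZ  (1 'Z')
Step 3: CZ  (1 'Z')
Step 4: CZ  (1 'Z')
Step 5: CZ  (1 'Z')
Step 6: CZ  (1 'Z')
Step 7: CZ  (1 'Z')


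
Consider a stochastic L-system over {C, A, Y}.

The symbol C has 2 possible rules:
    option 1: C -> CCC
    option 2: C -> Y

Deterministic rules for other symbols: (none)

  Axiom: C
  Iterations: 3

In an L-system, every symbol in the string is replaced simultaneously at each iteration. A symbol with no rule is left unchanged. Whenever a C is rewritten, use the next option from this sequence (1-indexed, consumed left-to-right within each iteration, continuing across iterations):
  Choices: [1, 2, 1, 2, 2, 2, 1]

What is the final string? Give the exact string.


Step 0: C
Step 1: CCC  (used choices [1])
Step 2: YCCCY  (used choices [2, 1, 2])
Step 3: YYYCCCY  (used choices [2, 2, 1])

Answer: YYYCCCY


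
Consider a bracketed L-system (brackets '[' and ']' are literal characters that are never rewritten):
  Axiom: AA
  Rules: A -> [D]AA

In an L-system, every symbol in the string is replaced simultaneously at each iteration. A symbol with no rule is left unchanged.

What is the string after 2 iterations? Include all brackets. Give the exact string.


Step 0: AA
Step 1: [D]AA[D]AA
Step 2: [D][D]AA[D]AA[D][D]AA[D]AA

Answer: [D][D]AA[D]AA[D][D]AA[D]AA


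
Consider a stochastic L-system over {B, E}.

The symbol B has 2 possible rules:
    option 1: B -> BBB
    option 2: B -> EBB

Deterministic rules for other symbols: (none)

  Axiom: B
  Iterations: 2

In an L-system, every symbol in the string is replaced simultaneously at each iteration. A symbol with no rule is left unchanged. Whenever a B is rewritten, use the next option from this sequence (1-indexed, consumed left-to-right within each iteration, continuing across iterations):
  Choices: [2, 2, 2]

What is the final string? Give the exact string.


Step 0: B
Step 1: EBB  (used choices [2])
Step 2: EEBBEBB  (used choices [2, 2])

Answer: EEBBEBB


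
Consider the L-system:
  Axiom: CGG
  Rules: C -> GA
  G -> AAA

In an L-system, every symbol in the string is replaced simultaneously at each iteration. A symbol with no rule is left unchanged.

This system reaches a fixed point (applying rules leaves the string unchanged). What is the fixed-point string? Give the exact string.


Answer: AAAAAAAAAA

Derivation:
Step 0: CGG
Step 1: GAAAAAAA
Step 2: AAAAAAAAAA
Step 3: AAAAAAAAAA  (unchanged — fixed point at step 2)


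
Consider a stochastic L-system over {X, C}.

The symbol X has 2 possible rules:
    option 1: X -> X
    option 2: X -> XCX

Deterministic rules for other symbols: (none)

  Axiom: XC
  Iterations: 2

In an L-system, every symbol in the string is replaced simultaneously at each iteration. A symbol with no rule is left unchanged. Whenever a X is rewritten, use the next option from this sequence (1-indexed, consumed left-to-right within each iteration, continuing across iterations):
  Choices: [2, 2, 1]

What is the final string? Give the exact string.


Step 0: XC
Step 1: XCXC  (used choices [2])
Step 2: XCXCXC  (used choices [2, 1])

Answer: XCXCXC


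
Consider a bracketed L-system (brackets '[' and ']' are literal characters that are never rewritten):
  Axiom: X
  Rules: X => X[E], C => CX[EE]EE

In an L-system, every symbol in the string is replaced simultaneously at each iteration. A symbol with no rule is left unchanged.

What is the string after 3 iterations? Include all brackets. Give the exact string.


Step 0: X
Step 1: X[E]
Step 2: X[E][E]
Step 3: X[E][E][E]

Answer: X[E][E][E]


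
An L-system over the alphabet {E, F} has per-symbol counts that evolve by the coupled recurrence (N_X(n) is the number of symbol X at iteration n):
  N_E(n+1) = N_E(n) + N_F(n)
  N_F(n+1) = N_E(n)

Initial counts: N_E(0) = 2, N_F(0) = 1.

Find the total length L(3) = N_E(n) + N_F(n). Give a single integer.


Answer: 13

Derivation:
Step 0: N_E=2, N_F=1, L=3
Step 1: N_E=3, N_F=2, L=5
Step 2: N_E=5, N_F=3, L=8
Step 3: N_E=8, N_F=5, L=13


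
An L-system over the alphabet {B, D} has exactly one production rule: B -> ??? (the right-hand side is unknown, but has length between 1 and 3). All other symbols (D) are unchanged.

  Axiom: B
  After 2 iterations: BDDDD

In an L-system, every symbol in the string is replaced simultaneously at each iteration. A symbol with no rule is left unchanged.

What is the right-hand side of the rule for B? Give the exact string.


Answer: BDD

Derivation:
Trying B -> BDD:
  Step 0: B
  Step 1: BDD
  Step 2: BDDDD
Matches the given result.


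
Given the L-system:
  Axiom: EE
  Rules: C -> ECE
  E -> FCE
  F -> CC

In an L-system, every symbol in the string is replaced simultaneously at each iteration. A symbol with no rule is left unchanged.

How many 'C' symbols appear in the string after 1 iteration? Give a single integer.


Answer: 2

Derivation:
Step 0: EE  (0 'C')
Step 1: FCEFCE  (2 'C')


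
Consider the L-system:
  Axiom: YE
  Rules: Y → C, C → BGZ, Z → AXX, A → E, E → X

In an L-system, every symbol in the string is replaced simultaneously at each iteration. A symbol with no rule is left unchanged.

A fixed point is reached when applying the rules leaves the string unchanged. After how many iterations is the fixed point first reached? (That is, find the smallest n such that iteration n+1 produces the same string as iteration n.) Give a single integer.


Answer: 5

Derivation:
Step 0: YE
Step 1: CX
Step 2: BGZX
Step 3: BGAXXX
Step 4: BGEXXX
Step 5: BGXXXX
Step 6: BGXXXX  (unchanged — fixed point at step 5)


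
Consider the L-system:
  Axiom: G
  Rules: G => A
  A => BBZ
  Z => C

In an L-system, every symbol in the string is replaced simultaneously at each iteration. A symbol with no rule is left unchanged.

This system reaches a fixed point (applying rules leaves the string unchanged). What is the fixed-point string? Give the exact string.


Step 0: G
Step 1: A
Step 2: BBZ
Step 3: BBC
Step 4: BBC  (unchanged — fixed point at step 3)

Answer: BBC
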